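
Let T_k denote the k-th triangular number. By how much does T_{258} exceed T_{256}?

515

258·259/2 = 33411 and 256·257/2 = 32896.
Difference: 33411 − 32896 = 515.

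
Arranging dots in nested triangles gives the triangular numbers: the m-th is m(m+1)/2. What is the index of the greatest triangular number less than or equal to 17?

Solve n(n+1)/2 ≤ 17 for integer n.
n = 5 gives 15 ≤ 17, while n = 6 gives 21 > 17; so the answer is index 5.

5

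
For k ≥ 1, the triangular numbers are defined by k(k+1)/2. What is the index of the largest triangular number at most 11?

4

Solve n(n+1)/2 ≤ 11 for integer n.
n = 4 gives 10 ≤ 11, while n = 5 gives 15 > 11; so the answer is index 4.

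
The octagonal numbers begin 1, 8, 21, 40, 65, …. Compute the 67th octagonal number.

The 67th octagonal number is n(3n−2) with n = 67.
67·(3·67 − 2) = 67·199 = 13333.

13333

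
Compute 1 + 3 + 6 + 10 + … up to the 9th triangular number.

Σ i(i+1)/2 = (Σi² + Σi) / 2 over i = 1..9.
Σi = 45 and Σi² = 285.
(1·285 + 1·45) / 2 = 330/2 = 165.

165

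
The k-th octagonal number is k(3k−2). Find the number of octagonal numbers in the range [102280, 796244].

The n-th octagonal number is n(3n−2).
Smallest index with value ≥ 102280: n = 185 (giving 102305).
Largest index with value ≤ 796244: n = 515 (giving 794645).
Indices 185 through 515: 331 terms.

331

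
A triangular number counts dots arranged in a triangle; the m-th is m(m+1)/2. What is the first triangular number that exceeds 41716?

Solve n(n+1)/2 > 41716 for integer n.
The largest n with value ≤ 41716 is 288 (since 41616 ≤ 41716 < 41905), so the first above is n = 289, value 41905.

41905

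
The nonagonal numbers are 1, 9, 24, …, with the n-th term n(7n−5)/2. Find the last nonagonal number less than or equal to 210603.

Solve n(7n−5)/2 ≤ 210603 for integer n.
n = 245 gives 209475 ≤ 210603, while n = 246 gives 211191 > 210603; so the answer is 209475.

209475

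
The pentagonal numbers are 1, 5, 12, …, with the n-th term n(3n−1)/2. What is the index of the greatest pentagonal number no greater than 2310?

Solve n(3n−1)/2 ≤ 2310 for integer n.
n = 39 gives 2262 ≤ 2310, while n = 40 gives 2380 > 2310; so the answer is index 39.

39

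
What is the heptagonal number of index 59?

8614

The 59th heptagonal number is n(5n−3)/2 with n = 59.
59·(5·59 − 3)/2 = 59·292/2 = 59·146 = 8614.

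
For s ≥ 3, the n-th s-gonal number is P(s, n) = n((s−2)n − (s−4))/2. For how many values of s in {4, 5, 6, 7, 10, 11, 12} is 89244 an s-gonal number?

1

s = 4: P(4, 298) = 88804 and P(4, 299) = 89401; 89244 is not s-gonal.
s = 5: P(5, 244) = 89182 and P(5, 245) = 89915; 89244 is not s-gonal.
s = 6: P(6, 211) = 88831 and P(6, 212) = 89676; 89244 is not s-gonal.
s = 7: P(7, 189) = 89019 and P(7, 190) = 89965; 89244 is not s-gonal.
s = 10: P(10, 149) = 88357 and P(10, 150) = 89550; 89244 is not s-gonal.
s = 11: P(11, 141) = 88971 and P(11, 142) = 90241; 89244 is not s-gonal.
s = 12: P(12, 134) = 89244. ✓
Hits: s ∈ {12} → 1.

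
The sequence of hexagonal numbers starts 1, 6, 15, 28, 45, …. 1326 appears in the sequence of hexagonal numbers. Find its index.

Set n(2n−1) = 1326, giving 2n² − n − 1326 = 0.
The discriminant is 1 + 8·1326 = 10609, and √10609 = 103.
So n = (1 + 103) / 4 = 104/4 = 26.

26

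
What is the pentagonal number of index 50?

The 50th pentagonal number is n(3n−1)/2 with n = 50.
50·(3·50 − 1)/2 = 50·149/2 = 3725.

3725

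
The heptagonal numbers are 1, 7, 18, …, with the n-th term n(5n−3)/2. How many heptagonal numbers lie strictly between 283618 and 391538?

59

The n-th heptagonal number is n(5n−3)/2.
Smallest index with value > 283618: n = 338 (giving 285103).
Largest index with value < 391538: n = 396 (giving 391446).
Indices 338 through 396: 59 terms.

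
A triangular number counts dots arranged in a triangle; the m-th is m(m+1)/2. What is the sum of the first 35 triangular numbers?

Σ i(i+1)/2 = (Σi² + Σi) / 2 over i = 1..35.
Σi = 630 and Σi² = 14910.
(1·14910 + 1·630) / 2 = 15540/2 = 7770.

7770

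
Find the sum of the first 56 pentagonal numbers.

89376

Σ i(3i−1)/2 = (3Σi² − Σi) / 2 over i = 1..56.
Σi = 1596 and Σi² = 60116.
(3·60116 − 1·1596) / 2 = 178752/2 = 89376.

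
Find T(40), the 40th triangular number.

The 40th triangular number is n(n+1)/2 with n = 40.
40·41/2 = 1640/2 = 820.

820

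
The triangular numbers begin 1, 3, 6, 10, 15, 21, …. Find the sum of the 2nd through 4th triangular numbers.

19

Σ i(i+1)/2 = (Σi² + Σi) / 2 over i = 2..4.
Σi = 10 − 1 = 9 and Σi² = 30 − 1 = 29.
(1·29 + 1·9) / 2 = 38/2 = 19.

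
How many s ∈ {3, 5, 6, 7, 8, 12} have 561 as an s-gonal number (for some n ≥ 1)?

s = 3: P(3, 33) = 561. ✓
s = 5: P(5, 19) = 532 and P(5, 20) = 590; 561 is not s-gonal.
s = 6: P(6, 17) = 561. ✓
s = 7: P(7, 15) = 540 and P(7, 16) = 616; 561 is not s-gonal.
s = 8: P(8, 14) = 560 and P(8, 15) = 645; 561 is not s-gonal.
s = 12: P(12, 11) = 561. ✓
Hits: s ∈ {3, 6, 12} → 3.

3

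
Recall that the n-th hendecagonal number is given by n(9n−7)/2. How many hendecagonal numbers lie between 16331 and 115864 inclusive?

100

The n-th hendecagonal number is n(9n−7)/2.
Smallest index with value ≥ 16331: n = 61 (giving 16531).
Largest index with value ≤ 115864: n = 160 (giving 114640).
Indices 61 through 160: 100 terms.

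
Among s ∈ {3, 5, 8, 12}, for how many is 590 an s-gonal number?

1

s = 3: P(3, 33) = 561 and P(3, 34) = 595; 590 is not s-gonal.
s = 5: P(5, 20) = 590. ✓
s = 8: P(8, 14) = 560 and P(8, 15) = 645; 590 is not s-gonal.
s = 12: P(12, 11) = 561 and P(12, 12) = 672; 590 is not s-gonal.
Hits: s ∈ {5} → 1.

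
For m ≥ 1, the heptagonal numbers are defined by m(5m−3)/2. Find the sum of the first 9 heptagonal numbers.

645

Σ i(5i−3)/2 = (5Σi² − 3Σi) / 2 over i = 1..9.
Σi = 45 and Σi² = 285.
(5·285 − 3·45) / 2 = 1290/2 = 645.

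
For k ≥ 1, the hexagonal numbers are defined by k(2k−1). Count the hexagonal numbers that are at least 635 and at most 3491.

The n-th hexagonal number is n(2n−1).
Smallest index with value ≥ 635: n = 19 (giving 703).
Largest index with value ≤ 3491: n = 42 (giving 3486).
Indices 19 through 42: 24 terms.

24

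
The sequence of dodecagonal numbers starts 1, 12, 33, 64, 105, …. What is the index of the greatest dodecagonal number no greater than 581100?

341

Solve n(5n−4) ≤ 581100 for integer n.
n = 341 gives 580041 ≤ 581100, while n = 342 gives 583452 > 581100; so the answer is index 341.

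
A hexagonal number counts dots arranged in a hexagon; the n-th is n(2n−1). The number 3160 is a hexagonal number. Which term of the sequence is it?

Set n(2n−1) = 3160, giving 2n² − n − 3160 = 0.
The discriminant is 1 + 8·3160 = 25281, and √25281 = 159.
So n = (1 + 159) / 4 = 160/4 = 40.

40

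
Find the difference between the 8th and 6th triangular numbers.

8·9/2 = 36 and 6·7/2 = 21.
Difference: 36 − 21 = 15.

15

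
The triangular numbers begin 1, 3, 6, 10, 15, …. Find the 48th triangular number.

The 48th triangular number is n(n+1)/2 with n = 48.
48·49/2 = 2352/2 = 1176.

1176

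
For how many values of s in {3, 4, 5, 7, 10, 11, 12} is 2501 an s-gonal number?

s = 3: P(3, 70) = 2485 and P(3, 71) = 2556; 2501 is not s-gonal.
s = 4: P(4, 50) = 2500 and P(4, 51) = 2601; 2501 is not s-gonal.
s = 5: P(5, 41) = 2501. ✓
s = 7: P(7, 31) = 2356 and P(7, 32) = 2512; 2501 is not s-gonal.
s = 10: P(10, 25) = 2425 and P(10, 26) = 2626; 2501 is not s-gonal.
s = 11: P(11, 23) = 2300 and P(11, 24) = 2508; 2501 is not s-gonal.
s = 12: P(12, 22) = 2332 and P(12, 23) = 2553; 2501 is not s-gonal.
Hits: s ∈ {5} → 1.

1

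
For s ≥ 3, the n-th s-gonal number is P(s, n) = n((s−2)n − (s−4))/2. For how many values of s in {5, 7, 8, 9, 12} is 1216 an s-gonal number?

s = 5: P(5, 28) = 1162 and P(5, 29) = 1247; 1216 is not s-gonal.
s = 7: P(7, 22) = 1177 and P(7, 23) = 1288; 1216 is not s-gonal.
s = 8: P(8, 20) = 1160 and P(8, 21) = 1281; 1216 is not s-gonal.
s = 9: P(9, 19) = 1216. ✓
s = 12: P(12, 16) = 1216. ✓
Hits: s ∈ {9, 12} → 2.

2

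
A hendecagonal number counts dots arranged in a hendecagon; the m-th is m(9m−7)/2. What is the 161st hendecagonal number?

The 161st hendecagonal number is n(9n−7)/2 with n = 161.
161·(9·161 − 7)/2 = 161·1442/2 = 161·721 = 116081.

116081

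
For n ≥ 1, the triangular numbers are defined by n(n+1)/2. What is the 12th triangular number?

The 12th triangular number is n(n+1)/2 with n = 12.
12·13/2 = 156/2 = 78.

78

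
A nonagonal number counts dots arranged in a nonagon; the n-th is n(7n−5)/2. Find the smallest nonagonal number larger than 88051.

88086

Solve n(7n−5)/2 > 88051 for integer n.
The largest n with value ≤ 88051 is 158 (since 86979 ≤ 88051 < 88086), so the first above is n = 159, value 88086.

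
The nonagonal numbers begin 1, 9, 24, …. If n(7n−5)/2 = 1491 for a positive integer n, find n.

21

Set n(7n−5)/2 = 1491, giving 7n² − 5n − 2982 = 0.
The discriminant is 25 + 56·1491 = 83521, and √83521 = 289.
So n = (5 + 289) / 14 = 294/14 = 21.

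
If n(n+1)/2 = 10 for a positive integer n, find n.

4

Set n(n+1)/2 = 10, giving n² + n − 20 = 0.
So n = (-1 + 9) / 2 = 8/2 = 4.
Check: 4·5/2 = 10. ✓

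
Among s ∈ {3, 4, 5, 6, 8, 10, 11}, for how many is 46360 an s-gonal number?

1

s = 3: P(3, 304) = 46360. ✓
s = 4: P(4, 215) = 46225 and P(4, 216) = 46656; 46360 is not s-gonal.
s = 5: P(5, 175) = 45850 and P(5, 176) = 46376; 46360 is not s-gonal.
s = 6: P(6, 152) = 46056 and P(6, 153) = 46665; 46360 is not s-gonal.
s = 8: P(8, 124) = 45880 and P(8, 125) = 46625; 46360 is not s-gonal.
s = 10: P(10, 108) = 46332 and P(10, 109) = 47197; 46360 is not s-gonal.
s = 11: P(11, 101) = 45551 and P(11, 102) = 46461; 46360 is not s-gonal.
Hits: s ∈ {3} → 1.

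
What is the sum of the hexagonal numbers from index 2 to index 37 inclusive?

34446

Σ i(2i−1) = 2Σi² − Σi over i = 2..37.
Σi = 703 − 1 = 702 and Σi² = 17575 − 1 = 17574.
2·17574 − 1·702 = 34446.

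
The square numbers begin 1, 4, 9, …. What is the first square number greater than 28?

36

Solve n² > 28 for integer n.
The largest n with value ≤ 28 is 5 (since 25 ≤ 28 < 36), so the first above is n = 6, value 36.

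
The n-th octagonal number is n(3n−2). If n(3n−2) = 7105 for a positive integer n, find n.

Set n(3n−2) = 7105, giving 3n² − 2n − 7105 = 0.
The discriminant is 4 + 12·7105 = 85264, and √85264 = 292.
So n = (2 + 292) / 6 = 294/6 = 49.

49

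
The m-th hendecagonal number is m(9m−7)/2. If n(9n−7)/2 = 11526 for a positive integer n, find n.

Set n(9n−7)/2 = 11526, giving 9n² − 7n − 23052 = 0.
The discriminant is 49 + 72·11526 = 829921, and √829921 = 911.
So n = (7 + 911) / 18 = 918/18 = 51.

51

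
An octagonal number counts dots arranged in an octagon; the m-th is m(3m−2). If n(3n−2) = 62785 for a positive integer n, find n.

Set n(3n−2) = 62785, giving 3n² − 2n − 62785 = 0.
So n = (2 + 868) / 6 = 870/6 = 145.
Check: 145·(3·145 − 2) = 62785. ✓

145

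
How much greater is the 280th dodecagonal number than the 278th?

5572

280·(5·280 − 4) = 390880 and 278·(5·278 − 4) = 385308.
Difference: 390880 − 385308 = 5572.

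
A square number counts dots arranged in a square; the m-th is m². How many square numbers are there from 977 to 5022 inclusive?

The n-th square number is n².
Smallest index with value ≥ 977: n = 32 (giving 1024).
Largest index with value ≤ 5022: n = 70 (giving 4900).
Indices 32 through 70: 39 terms.

39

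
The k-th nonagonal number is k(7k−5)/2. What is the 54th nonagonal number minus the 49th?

54·(7·54 − 5)/2 = 10071 and 49·(7·49 − 5)/2 = 8281.
Difference: 10071 − 8281 = 1790.

1790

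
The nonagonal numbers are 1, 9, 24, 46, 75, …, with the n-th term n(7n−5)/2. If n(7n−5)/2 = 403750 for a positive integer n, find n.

340

Set n(7n−5)/2 = 403750, giving 7n² − 5n − 807500 = 0.
So n = (5 + 4755) / 14 = 4760/14 = 340.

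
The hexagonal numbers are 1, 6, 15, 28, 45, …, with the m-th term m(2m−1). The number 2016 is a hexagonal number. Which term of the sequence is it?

32

Set n(2n−1) = 2016, giving 2n² − n − 2016 = 0.
The discriminant is 1 + 8·2016 = 16129, and √16129 = 127.
So n = (1 + 127) / 4 = 128/4 = 32.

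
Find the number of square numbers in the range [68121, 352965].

334

The n-th square number is n².
Smallest index with value ≥ 68121: n = 261 (giving 68121).
Largest index with value ≤ 352965: n = 594 (giving 352836).
Indices 261 through 594: 334 terms.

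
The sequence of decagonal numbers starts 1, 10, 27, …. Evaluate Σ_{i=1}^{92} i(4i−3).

1042406

Σ i(4i−3) = 4Σi² − 3Σi over i = 1..92.
Σi = 4278 and Σi² = 263810.
4·263810 − 3·4278 = 1042406.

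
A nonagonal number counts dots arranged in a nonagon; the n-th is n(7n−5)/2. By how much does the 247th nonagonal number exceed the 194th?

81673

247·(7·247 − 5)/2 = 212914 and 194·(7·194 − 5)/2 = 131241.
Difference: 212914 − 131241 = 81673.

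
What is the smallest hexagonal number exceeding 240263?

Solve n(2n−1) > 240263 for integer n.
The largest n with value ≤ 240263 is 346 (since 239086 ≤ 240263 < 240471), so the first above is n = 347, value 240471.

240471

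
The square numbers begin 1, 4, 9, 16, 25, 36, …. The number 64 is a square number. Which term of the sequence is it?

We need n² = 64, so n = √64 = 8.

8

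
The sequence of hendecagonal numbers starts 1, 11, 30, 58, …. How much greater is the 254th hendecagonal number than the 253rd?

Consecutive hendecagonal numbers differ by 9n − 8: here 9·254 − 8 = 2278.

2278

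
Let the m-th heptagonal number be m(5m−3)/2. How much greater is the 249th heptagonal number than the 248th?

Consecutive heptagonal numbers differ by 5n − 4: here 5·249 − 4 = 1241.

1241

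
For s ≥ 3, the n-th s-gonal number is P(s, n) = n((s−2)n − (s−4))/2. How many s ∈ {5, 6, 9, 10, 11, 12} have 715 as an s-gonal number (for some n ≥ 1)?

s = 5: P(5, 22) = 715. ✓
s = 6: P(6, 19) = 703 and P(6, 20) = 780; 715 is not s-gonal.
s = 9: P(9, 14) = 651 and P(9, 15) = 750; 715 is not s-gonal.
s = 10: P(10, 13) = 637 and P(10, 14) = 742; 715 is not s-gonal.
s = 11: P(11, 13) = 715. ✓
s = 12: P(12, 12) = 672 and P(12, 13) = 793; 715 is not s-gonal.
Hits: s ∈ {5, 11} → 2.

2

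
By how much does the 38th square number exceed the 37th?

75

n² − (n−1)² = 2n − 1, so 38² − 37² = 2·38 − 1 = 75.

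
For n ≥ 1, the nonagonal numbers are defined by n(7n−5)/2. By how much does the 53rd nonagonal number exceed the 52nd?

Consecutive nonagonal numbers differ by 7n − 6: here 7·53 − 6 = 365.

365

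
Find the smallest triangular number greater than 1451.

Solve n(n+1)/2 > 1451 for integer n.
The largest n with value ≤ 1451 is 53 (since 1431 ≤ 1451 < 1485), so the first above is n = 54, value 1485.

1485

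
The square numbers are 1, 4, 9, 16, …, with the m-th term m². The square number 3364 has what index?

We need n² = 3364, so n = √3364 = 58.

58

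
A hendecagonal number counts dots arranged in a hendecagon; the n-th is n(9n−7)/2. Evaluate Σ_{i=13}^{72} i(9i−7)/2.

559740

Σ i(9i−7)/2 = (9Σi² − 7Σi) / 2 over i = 13..72.
Σi = 2628 − 78 = 2550 and Σi² = 127020 − 650 = 126370.
(9·126370 − 7·2550) / 2 = 1119480/2 = 559740.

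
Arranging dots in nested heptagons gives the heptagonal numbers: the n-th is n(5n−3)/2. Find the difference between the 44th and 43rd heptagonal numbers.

Consecutive heptagonal numbers differ by 5n − 4: here 5·44 − 4 = 216.

216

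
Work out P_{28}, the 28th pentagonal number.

The 28th pentagonal number is n(3n−1)/2 with n = 28.
28·(3·28 − 1)/2 = 28·83/2 = 1162.

1162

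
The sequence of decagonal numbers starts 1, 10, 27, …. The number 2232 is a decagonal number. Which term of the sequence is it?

24

Set n(4n−3) = 2232, giving 4n² − 3n − 2232 = 0.
The discriminant is 9 + 16·2232 = 35721, and √35721 = 189.
So n = (3 + 189) / 8 = 192/8 = 24.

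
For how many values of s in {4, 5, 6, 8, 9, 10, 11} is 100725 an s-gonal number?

s = 4: P(4, 317) = 100489 and P(4, 318) = 101124; 100725 is not s-gonal.
s = 5: P(5, 259) = 100492 and P(5, 260) = 101270; 100725 is not s-gonal.
s = 6: P(6, 224) = 100128 and P(6, 225) = 101025; 100725 is not s-gonal.
s = 8: P(8, 183) = 100101 and P(8, 184) = 101200; 100725 is not s-gonal.
s = 9: P(9, 170) = 100725. ✓
s = 10: P(10, 159) = 100647 and P(10, 160) = 101920; 100725 is not s-gonal.
s = 11: P(11, 150) = 100725. ✓
Hits: s ∈ {9, 11} → 2.

2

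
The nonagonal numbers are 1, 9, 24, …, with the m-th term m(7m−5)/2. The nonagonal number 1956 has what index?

Set n(7n−5)/2 = 1956, giving 7n² − 5n − 3912 = 0.
So n = (5 + 331) / 14 = 336/14 = 24.
Check: 24·(7·24 − 5)/2 = 1956. ✓

24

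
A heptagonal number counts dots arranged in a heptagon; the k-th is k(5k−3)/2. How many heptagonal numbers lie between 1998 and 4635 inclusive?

The n-th heptagonal number is n(5n−3)/2.
Smallest index with value ≥ 1998: n = 29 (giving 2059).
Largest index with value ≤ 4635: n = 43 (giving 4558).
Indices 29 through 43: 15 terms.

15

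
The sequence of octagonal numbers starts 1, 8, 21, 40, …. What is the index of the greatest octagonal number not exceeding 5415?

Solve n(3n−2) ≤ 5415 for integer n.
n = 42 gives 5208 ≤ 5415, while n = 43 gives 5461 > 5415; so the answer is index 42.

42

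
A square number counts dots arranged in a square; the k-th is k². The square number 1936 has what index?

We need n² = 1936, so n = √1936 = 44.
Check: 44² = 1936. ✓

44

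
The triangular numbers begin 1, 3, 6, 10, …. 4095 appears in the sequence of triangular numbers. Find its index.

Set n(n+1)/2 = 4095, giving n² + n − 8190 = 0.
So n = (-1 + 181) / 2 = 180/2 = 90.

90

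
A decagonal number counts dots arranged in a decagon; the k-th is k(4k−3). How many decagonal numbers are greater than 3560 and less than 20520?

41

The n-th decagonal number is n(4n−3).
Smallest index with value > 3560: n = 31 (giving 3751).
Largest index with value < 20520: n = 71 (giving 19951).
Indices 31 through 71: 41 terms.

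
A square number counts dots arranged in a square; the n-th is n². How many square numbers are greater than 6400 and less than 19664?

The n-th square number is n².
Smallest index with value > 6400: n = 81 (giving 6561).
Largest index with value < 19664: n = 140 (giving 19600).
Indices 81 through 140: 60 terms.

60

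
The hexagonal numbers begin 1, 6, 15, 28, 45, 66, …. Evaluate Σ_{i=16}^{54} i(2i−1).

Σ i(2i−1) = 2Σi² − Σi over i = 16..54.
Σi = 1485 − 120 = 1365 and Σi² = 53955 − 1240 = 52715.
2·52715 − 1·1365 = 104065.

104065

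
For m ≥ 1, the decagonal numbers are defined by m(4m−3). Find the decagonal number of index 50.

50·(4·50 − 3) = 50·197 = 9850.

9850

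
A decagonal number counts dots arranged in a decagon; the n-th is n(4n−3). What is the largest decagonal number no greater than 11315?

Solve n(4n−3) ≤ 11315 for integer n.
n = 53 gives 11077 ≤ 11315, while n = 54 gives 11502 > 11315; so the answer is 11077.

11077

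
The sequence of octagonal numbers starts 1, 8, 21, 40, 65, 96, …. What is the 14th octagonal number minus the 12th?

14·(3·14 − 2) = 560 and 12·(3·12 − 2) = 408.
Difference: 560 − 408 = 152.

152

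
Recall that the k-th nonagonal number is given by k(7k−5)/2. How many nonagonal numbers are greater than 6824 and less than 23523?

The n-th nonagonal number is n(7n−5)/2.
Smallest index with value > 6824: n = 45 (giving 6975).
Largest index with value < 23523: n = 82 (giving 23329).
Indices 45 through 82: 38 terms.

38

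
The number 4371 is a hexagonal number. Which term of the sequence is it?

47

Set n(2n−1) = 4371, giving 2n² − n − 4371 = 0.
The discriminant is 1 + 8·4371 = 34969, and √34969 = 187.
So n = (1 + 187) / 4 = 188/4 = 47.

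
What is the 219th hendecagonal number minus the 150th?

114333

219·(9·219 − 7)/2 = 215058 and 150·(9·150 − 7)/2 = 100725.
Difference: 215058 − 100725 = 114333.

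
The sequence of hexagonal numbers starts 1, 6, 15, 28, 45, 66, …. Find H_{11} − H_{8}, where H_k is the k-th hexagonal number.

11·(2·11 − 1) = 231 and 8·(2·8 − 1) = 120.
Difference: 231 − 120 = 111.

111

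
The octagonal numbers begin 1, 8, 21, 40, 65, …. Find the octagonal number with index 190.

107920

190·(3·190 − 2) = 190·568 = 107920.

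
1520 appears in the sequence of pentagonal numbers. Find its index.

Set n(3n−1)/2 = 1520, giving 3n² − n − 3040 = 0.
The discriminant is 1 + 24·1520 = 36481, and √36481 = 191.
So n = (1 + 191) / 6 = 192/6 = 32.
Check: 32·(3·32 − 1)/2 = 1520. ✓

32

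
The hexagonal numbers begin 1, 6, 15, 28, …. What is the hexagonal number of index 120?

The 120th hexagonal number is n(2n−1) with n = 120.
120·(2·120 − 1) = 120·239 = 28680.

28680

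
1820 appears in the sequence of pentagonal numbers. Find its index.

35

Set n(3n−1)/2 = 1820, giving 3n² − n − 3640 = 0.
The discriminant is 1 + 24·1820 = 43681, and √43681 = 209.
So n = (1 + 209) / 6 = 210/6 = 35.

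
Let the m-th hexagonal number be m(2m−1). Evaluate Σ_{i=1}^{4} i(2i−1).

Σ i(2i−1) = 2Σi² − Σi over i = 1..4.
Σi = 10 and Σi² = 30.
2·30 − 1·10 = 50.

50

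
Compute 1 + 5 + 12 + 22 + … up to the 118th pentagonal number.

828478

Σ i(3i−1)/2 = (3Σi² − Σi) / 2 over i = 1..118.
Σi = 7021 and Σi² = 554659.
(3·554659 − 1·7021) / 2 = 1656956/2 = 828478.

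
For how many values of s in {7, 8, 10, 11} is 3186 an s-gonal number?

s = 7: P(7, 36) = 3186. ✓
s = 8: P(8, 32) = 3008 and P(8, 33) = 3201; 3186 is not s-gonal.
s = 10: P(10, 28) = 3052 and P(10, 29) = 3277; 3186 is not s-gonal.
s = 11: P(11, 27) = 3186. ✓
Hits: s ∈ {7, 11} → 2.

2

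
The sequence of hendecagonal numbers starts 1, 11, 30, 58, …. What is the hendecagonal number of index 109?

53083

The 109th hendecagonal number is n(9n−7)/2 with n = 109.
109·(9·109 − 7)/2 = 109·974/2 = 109·487 = 53083.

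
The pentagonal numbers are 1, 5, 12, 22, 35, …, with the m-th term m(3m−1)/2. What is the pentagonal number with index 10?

10·(3·10 − 1)/2 = 10·29/2 = 145.

145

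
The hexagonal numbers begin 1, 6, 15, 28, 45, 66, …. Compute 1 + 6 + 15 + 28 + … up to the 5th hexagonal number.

Σ i(2i−1) = 2Σi² − Σi over i = 1..5.
Σi = 15 and Σi² = 55.
2·55 − 1·15 = 95.

95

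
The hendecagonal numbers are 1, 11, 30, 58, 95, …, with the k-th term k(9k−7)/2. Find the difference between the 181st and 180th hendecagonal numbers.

1621

Consecutive hendecagonal numbers differ by 9n − 8: here 9·181 − 8 = 1621.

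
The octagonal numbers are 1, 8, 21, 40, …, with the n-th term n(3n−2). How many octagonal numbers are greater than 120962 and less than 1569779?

522

The n-th octagonal number is n(3n−2).
Smallest index with value > 120962: n = 202 (giving 122008).
Largest index with value < 1569779: n = 723 (giving 1566741).
Indices 202 through 723: 522 terms.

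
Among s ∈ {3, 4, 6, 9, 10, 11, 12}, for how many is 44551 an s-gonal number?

s = 3: P(3, 298) = 44551. ✓
s = 4: P(4, 211) = 44521 and P(4, 212) = 44944; 44551 is not s-gonal.
s = 6: P(6, 149) = 44253 and P(6, 150) = 44850; 44551 is not s-gonal.
s = 9: P(9, 113) = 44409 and P(9, 114) = 45201; 44551 is not s-gonal.
s = 10: P(10, 105) = 43785 and P(10, 106) = 44626; 44551 is not s-gonal.
s = 11: P(11, 99) = 43758 and P(11, 100) = 44650; 44551 is not s-gonal.
s = 12: P(12, 94) = 43804 and P(12, 95) = 44745; 44551 is not s-gonal.
Hits: s ∈ {3} → 1.

1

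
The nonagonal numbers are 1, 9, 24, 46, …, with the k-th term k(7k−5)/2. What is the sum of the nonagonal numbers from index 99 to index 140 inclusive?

Σ i(7i−5)/2 = (7Σi² − 5Σi) / 2 over i = 99..140.
Σi = 9870 − 4851 = 5019 and Σi² = 924490 − 318549 = 605941.
(7·605941 − 5·5019) / 2 = 4216492/2 = 2108246.

2108246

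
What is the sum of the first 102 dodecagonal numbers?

Σ i(5i−4) = 5Σi² − 4Σi over i = 1..102.
Σi = 5253 and Σi² = 358955.
5·358955 − 4·5253 = 1773763.

1773763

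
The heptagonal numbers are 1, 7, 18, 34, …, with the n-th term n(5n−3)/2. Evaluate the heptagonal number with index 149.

The 149th heptagonal number is n(5n−3)/2 with n = 149.
149·(5·149 − 3)/2 = 149·742/2 = 149·371 = 55279.

55279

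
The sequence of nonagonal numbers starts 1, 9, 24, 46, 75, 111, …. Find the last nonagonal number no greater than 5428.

5226

Solve n(7n−5)/2 ≤ 5428 for integer n.
n = 39 gives 5226 ≤ 5428, while n = 40 gives 5500 > 5428; so the answer is 5226.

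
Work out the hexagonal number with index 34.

The 34th hexagonal number is n(2n−1) with n = 34.
34·(2·34 − 1) = 34·67 = 2278.

2278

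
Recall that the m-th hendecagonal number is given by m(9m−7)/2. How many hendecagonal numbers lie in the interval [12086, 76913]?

The n-th hendecagonal number is n(9n−7)/2.
Smallest index with value ≥ 12086: n = 53 (giving 12455).
Largest index with value ≤ 76913: n = 131 (giving 76766).
Indices 53 through 131: 79 terms.

79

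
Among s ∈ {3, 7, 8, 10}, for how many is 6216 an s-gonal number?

1

s = 3: P(3, 111) = 6216. ✓
s = 7: P(7, 50) = 6175 and P(7, 51) = 6426; 6216 is not s-gonal.
s = 8: P(8, 45) = 5985 and P(8, 46) = 6256; 6216 is not s-gonal.
s = 10: P(10, 39) = 5967 and P(10, 40) = 6280; 6216 is not s-gonal.
Hits: s ∈ {3} → 1.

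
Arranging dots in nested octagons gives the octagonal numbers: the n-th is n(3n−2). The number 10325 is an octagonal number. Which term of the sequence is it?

Set n(3n−2) = 10325, giving 3n² − 2n − 10325 = 0.
So n = (2 + 352) / 6 = 354/6 = 59.
Check: 59·(3·59 − 2) = 10325. ✓

59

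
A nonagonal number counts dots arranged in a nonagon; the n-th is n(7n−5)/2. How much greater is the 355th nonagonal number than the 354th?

2479

Consecutive nonagonal numbers differ by 7n − 6: here 7·355 − 6 = 2479.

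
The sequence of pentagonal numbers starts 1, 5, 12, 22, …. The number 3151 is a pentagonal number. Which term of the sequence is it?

46

Set n(3n−1)/2 = 3151, giving 3n² − n − 6302 = 0.
The discriminant is 1 + 24·3151 = 75625, and √75625 = 275.
So n = (1 + 275) / 6 = 276/6 = 46.
Check: 46·(3·46 − 1)/2 = 3151. ✓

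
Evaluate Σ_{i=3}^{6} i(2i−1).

154

Σ i(2i−1) = 2Σi² − Σi over i = 3..6.
Σi = 21 − 3 = 18 and Σi² = 91 − 5 = 86.
2·86 − 1·18 = 154.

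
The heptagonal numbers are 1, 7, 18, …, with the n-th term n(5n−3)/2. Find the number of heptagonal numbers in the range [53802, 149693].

The n-th heptagonal number is n(5n−3)/2.
Smallest index with value ≥ 53802: n = 147 (giving 53802).
Largest index with value ≤ 149693: n = 244 (giving 148474).
Indices 147 through 244: 98 terms.

98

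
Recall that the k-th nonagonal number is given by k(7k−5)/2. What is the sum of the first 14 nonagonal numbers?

3290

Σ i(7i−5)/2 = (7Σi² − 5Σi) / 2 over i = 1..14.
Σi = 105 and Σi² = 1015.
(7·1015 − 5·105) / 2 = 6580/2 = 3290.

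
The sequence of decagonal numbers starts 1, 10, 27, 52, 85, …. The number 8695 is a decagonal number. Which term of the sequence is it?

47

Set n(4n−3) = 8695, giving 4n² − 3n − 8695 = 0.
So n = (3 + 373) / 8 = 376/8 = 47.
Check: 47·(4·47 − 3) = 8695. ✓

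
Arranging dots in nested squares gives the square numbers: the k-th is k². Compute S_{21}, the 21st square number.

441

21² = 441.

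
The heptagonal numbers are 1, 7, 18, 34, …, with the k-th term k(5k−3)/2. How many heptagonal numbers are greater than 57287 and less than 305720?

The n-th heptagonal number is n(5n−3)/2.
Smallest index with value > 57287: n = 152 (giving 57532).
Largest index with value < 305720: n = 349 (giving 303979).
Indices 152 through 349: 198 terms.

198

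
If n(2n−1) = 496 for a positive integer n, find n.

Set n(2n−1) = 496, giving 2n² − n − 496 = 0.
The discriminant is 1 + 8·496 = 3969, and √3969 = 63.
So n = (1 + 63) / 4 = 64/4 = 16.

16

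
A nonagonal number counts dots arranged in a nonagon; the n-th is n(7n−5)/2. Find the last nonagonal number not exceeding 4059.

3961

Solve n(7n−5)/2 ≤ 4059 for integer n.
n = 34 gives 3961 ≤ 4059, while n = 35 gives 4200 > 4059; so the answer is 3961.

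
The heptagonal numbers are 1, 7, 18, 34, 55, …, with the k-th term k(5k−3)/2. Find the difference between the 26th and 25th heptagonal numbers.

126

Consecutive heptagonal numbers differ by 5n − 4: here 5·26 − 4 = 126.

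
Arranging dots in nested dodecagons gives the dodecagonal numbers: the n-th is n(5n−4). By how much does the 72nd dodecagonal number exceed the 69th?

2103

72·(5·72 − 4) = 25632 and 69·(5·69 − 4) = 23529.
Difference: 25632 − 23529 = 2103.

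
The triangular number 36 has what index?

Set n(n+1)/2 = 36, giving n² + n − 72 = 0.
The discriminant is 1 + 8·36 = 289, and √289 = 17.
So n = (-1 + 17) / 2 = 16/2 = 8.

8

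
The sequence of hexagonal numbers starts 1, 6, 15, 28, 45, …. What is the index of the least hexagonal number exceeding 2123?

Solve n(2n−1) > 2123 for integer n.
The largest n with value ≤ 2123 is 32 (since 2016 ≤ 2123 < 2145), so the first above is n = 33, value 2145.

33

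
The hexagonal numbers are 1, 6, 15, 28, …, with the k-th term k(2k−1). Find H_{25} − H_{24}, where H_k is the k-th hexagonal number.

97

Consecutive hexagonal numbers differ by 4n − 3: here 4·25 − 3 = 97.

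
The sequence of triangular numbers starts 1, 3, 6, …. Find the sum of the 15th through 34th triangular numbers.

Σ i(i+1)/2 = (Σi² + Σi) / 2 over i = 15..34.
Σi = 595 − 105 = 490 and Σi² = 13685 − 1015 = 12670.
(1·12670 + 1·490) / 2 = 13160/2 = 6580.

6580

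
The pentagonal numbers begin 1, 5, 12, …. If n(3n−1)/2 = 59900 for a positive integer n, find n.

Set n(3n−1)/2 = 59900, giving 3n² − n − 119800 = 0.
So n = (1 + 1199) / 6 = 1200/6 = 200.

200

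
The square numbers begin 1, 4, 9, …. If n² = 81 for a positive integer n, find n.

We need n² = 81, so n = √81 = 9.

9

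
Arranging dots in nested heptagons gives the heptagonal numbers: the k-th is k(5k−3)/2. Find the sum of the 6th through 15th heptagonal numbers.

2805

Σ i(5i−3)/2 = (5Σi² − 3Σi) / 2 over i = 6..15.
Σi = 120 − 15 = 105 and Σi² = 1240 − 55 = 1185.
(5·1185 − 3·105) / 2 = 5610/2 = 2805.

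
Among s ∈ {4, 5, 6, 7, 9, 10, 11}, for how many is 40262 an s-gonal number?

1

s = 4: P(4, 200) = 40000 and P(4, 201) = 40401; 40262 is not s-gonal.
s = 5: P(5, 164) = 40262. ✓
s = 6: P(6, 142) = 40186 and P(6, 143) = 40755; 40262 is not s-gonal.
s = 7: P(7, 127) = 40132 and P(7, 128) = 40768; 40262 is not s-gonal.
s = 9: P(9, 107) = 39804 and P(9, 108) = 40554; 40262 is not s-gonal.
s = 10: P(10, 100) = 39700 and P(10, 101) = 40501; 40262 is not s-gonal.
s = 11: P(11, 94) = 39433 and P(11, 95) = 40280; 40262 is not s-gonal.
Hits: s ∈ {5} → 1.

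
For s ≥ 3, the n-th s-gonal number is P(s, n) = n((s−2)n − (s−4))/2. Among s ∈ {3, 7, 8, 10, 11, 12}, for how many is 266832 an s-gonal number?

s = 3: P(3, 730) = 266815 and P(3, 731) = 267546; 266832 is not s-gonal.
s = 7: P(7, 327) = 266832. ✓
s = 8: P(8, 298) = 265816 and P(8, 299) = 267605; 266832 is not s-gonal.
s = 10: P(10, 258) = 265482 and P(10, 259) = 267547; 266832 is not s-gonal.
s = 11: P(11, 243) = 264870 and P(11, 244) = 267058; 266832 is not s-gonal.
s = 12: P(12, 231) = 265881 and P(12, 232) = 268192; 266832 is not s-gonal.
Hits: s ∈ {7} → 1.

1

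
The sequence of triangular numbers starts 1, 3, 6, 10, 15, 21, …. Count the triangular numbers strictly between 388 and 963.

16

The n-th triangular number is n(n+1)/2.
Smallest index with value > 388: n = 28 (giving 406).
Largest index with value < 963: n = 43 (giving 946).
Indices 28 through 43: 16 terms.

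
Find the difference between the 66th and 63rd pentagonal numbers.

66·(3·66 − 1)/2 = 6501 and 63·(3·63 − 1)/2 = 5922.
Difference: 6501 − 5922 = 579.

579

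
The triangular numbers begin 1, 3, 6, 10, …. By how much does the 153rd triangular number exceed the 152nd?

153

Consecutive triangular numbers differ by n: T_{153} − T_{152} = 153.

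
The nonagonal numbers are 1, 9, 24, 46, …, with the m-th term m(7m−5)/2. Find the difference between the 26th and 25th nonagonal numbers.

Consecutive nonagonal numbers differ by 7n − 6: here 7·26 − 6 = 176.

176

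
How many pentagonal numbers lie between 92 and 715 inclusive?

The n-th pentagonal number is n(3n−1)/2.
Smallest index with value ≥ 92: n = 8 (giving 92).
Largest index with value ≤ 715: n = 22 (giving 715).
Indices 8 through 22: 15 terms.

15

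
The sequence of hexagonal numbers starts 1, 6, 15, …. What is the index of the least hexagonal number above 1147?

Solve n(2n−1) > 1147 for integer n.
The largest n with value ≤ 1147 is 24 (since 1128 ≤ 1147 < 1225), so the first above is n = 25, value 1225.

25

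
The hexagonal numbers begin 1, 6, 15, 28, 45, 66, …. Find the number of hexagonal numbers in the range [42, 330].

9

The n-th hexagonal number is n(2n−1).
Smallest index with value ≥ 42: n = 5 (giving 45).
Largest index with value ≤ 330: n = 13 (giving 325).
Indices 5 through 13: 9 terms.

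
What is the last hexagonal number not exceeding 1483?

1431

Solve n(2n−1) ≤ 1483 for integer n.
n = 27 gives 1431 ≤ 1483, while n = 28 gives 1540 > 1483; so the answer is 1431.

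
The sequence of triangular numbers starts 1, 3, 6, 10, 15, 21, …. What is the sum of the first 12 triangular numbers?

Σ i(i+1)/2 = (Σi² + Σi) / 2 over i = 1..12.
Σi = 78 and Σi² = 650.
(1·650 + 1·78) / 2 = 728/2 = 364.

364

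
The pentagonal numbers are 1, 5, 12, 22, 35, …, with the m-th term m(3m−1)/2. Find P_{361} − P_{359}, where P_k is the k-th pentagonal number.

361·(3·361 − 1)/2 = 195301 and 359·(3·359 − 1)/2 = 193142.
Difference: 195301 − 193142 = 2159.

2159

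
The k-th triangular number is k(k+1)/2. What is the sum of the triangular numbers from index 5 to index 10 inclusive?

Σ i(i+1)/2 = (Σi² + Σi) / 2 over i = 5..10.
Σi = 55 − 10 = 45 and Σi² = 385 − 30 = 355.
(1·355 + 1·45) / 2 = 400/2 = 200.

200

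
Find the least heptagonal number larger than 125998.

Solve n(5n−3)/2 > 125998 for integer n.
The largest n with value ≤ 125998 is 224 (since 125104 ≤ 125998 < 126225), so the first above is n = 225, value 126225.

126225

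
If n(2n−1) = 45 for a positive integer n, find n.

5

Set n(2n−1) = 45, giving 2n² − n − 45 = 0.
The discriminant is 1 + 8·45 = 361, and √361 = 19.
So n = (1 + 19) / 4 = 20/4 = 5.
Check: 5·(2·5 − 1) = 45. ✓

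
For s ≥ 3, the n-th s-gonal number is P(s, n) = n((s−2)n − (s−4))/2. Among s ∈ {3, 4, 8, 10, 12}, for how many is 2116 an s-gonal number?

1

s = 3: P(3, 64) = 2080 and P(3, 65) = 2145; 2116 is not s-gonal.
s = 4: P(4, 46) = 2116. ✓
s = 8: P(8, 26) = 1976 and P(8, 27) = 2133; 2116 is not s-gonal.
s = 10: P(10, 23) = 2047 and P(10, 24) = 2232; 2116 is not s-gonal.
s = 12: P(12, 20) = 1920 and P(12, 21) = 2121; 2116 is not s-gonal.
Hits: s ∈ {4} → 1.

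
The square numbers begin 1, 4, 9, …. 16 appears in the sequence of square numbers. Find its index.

4

We need n² = 16, so n = √16 = 4.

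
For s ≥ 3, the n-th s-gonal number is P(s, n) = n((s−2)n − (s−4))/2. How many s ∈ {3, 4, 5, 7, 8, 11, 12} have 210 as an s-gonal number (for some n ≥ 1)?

s = 3: P(3, 20) = 210. ✓
s = 4: P(4, 14) = 196 and P(4, 15) = 225; 210 is not s-gonal.
s = 5: P(5, 12) = 210. ✓
s = 7: P(7, 9) = 189 and P(7, 10) = 235; 210 is not s-gonal.
s = 8: P(8, 8) = 176 and P(8, 9) = 225; 210 is not s-gonal.
s = 11: P(11, 7) = 196 and P(11, 8) = 260; 210 is not s-gonal.
s = 12: P(12, 6) = 156 and P(12, 7) = 217; 210 is not s-gonal.
Hits: s ∈ {3, 5} → 2.

2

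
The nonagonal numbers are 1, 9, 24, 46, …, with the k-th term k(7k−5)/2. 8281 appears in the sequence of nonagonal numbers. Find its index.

49

Set n(7n−5)/2 = 8281, giving 7n² − 5n − 16562 = 0.
So n = (5 + 681) / 14 = 686/14 = 49.
Check: 49·(7·49 − 5)/2 = 8281. ✓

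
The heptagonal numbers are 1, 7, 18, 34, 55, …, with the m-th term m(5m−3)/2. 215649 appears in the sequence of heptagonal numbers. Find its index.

Set n(5n−3)/2 = 215649, giving 5n² − 3n − 431298 = 0.
So n = (3 + 2937) / 10 = 2940/10 = 294.

294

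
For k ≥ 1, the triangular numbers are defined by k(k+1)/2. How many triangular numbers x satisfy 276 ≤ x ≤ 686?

14

The n-th triangular number is n(n+1)/2.
Smallest index with value ≥ 276: n = 23 (giving 276).
Largest index with value ≤ 686: n = 36 (giving 666).
Indices 23 through 36: 14 terms.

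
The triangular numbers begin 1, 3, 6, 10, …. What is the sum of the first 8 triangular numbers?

Σ i(i+1)/2 = (Σi² + Σi) / 2 over i = 1..8.
Σi = 36 and Σi² = 204.
(1·204 + 1·36) / 2 = 240/2 = 120.

120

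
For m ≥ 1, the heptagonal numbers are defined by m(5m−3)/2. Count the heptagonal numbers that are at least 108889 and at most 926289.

The n-th heptagonal number is n(5n−3)/2.
Smallest index with value ≥ 108889: n = 209 (giving 108889).
Largest index with value ≤ 926289: n = 609 (giving 926289).
Indices 209 through 609: 401 terms.

401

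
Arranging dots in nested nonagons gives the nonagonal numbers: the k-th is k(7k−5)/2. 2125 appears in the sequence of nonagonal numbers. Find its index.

25

Set n(7n−5)/2 = 2125, giving 7n² − 5n − 4250 = 0.
The discriminant is 25 + 56·2125 = 119025, and √119025 = 345.
So n = (5 + 345) / 14 = 350/14 = 25.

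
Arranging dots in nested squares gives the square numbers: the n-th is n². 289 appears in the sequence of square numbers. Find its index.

17

We need n² = 289, so n = √289 = 17.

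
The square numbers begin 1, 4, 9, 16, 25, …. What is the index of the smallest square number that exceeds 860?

30

Solve n² > 860 for integer n.
The largest n with value ≤ 860 is 29 (since 841 ≤ 860 < 900), so the first above is n = 30, value 900.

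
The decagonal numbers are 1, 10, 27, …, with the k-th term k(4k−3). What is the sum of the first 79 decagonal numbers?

660440

Σ i(4i−3) = 4Σi² − 3Σi over i = 1..79.
Σi = 3160 and Σi² = 167480.
4·167480 − 3·3160 = 660440.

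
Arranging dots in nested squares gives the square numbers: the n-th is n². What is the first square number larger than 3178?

Solve n² > 3178 for integer n.
The largest n with value ≤ 3178 is 56 (since 3136 ≤ 3178 < 3249), so the first above is n = 57, value 3249.

3249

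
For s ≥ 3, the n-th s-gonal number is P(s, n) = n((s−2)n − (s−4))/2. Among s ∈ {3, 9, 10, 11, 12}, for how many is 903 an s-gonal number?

1

s = 3: P(3, 42) = 903. ✓
s = 9: P(9, 16) = 856 and P(9, 17) = 969; 903 is not s-gonal.
s = 10: P(10, 15) = 855 and P(10, 16) = 976; 903 is not s-gonal.
s = 11: P(11, 14) = 833 and P(11, 15) = 960; 903 is not s-gonal.
s = 12: P(12, 13) = 793 and P(12, 14) = 924; 903 is not s-gonal.
Hits: s ∈ {3} → 1.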